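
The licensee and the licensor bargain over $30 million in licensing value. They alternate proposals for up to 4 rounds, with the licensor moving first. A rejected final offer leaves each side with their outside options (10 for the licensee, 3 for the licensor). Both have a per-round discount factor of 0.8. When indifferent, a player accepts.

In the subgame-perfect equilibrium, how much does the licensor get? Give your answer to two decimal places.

11.38

Work backward from the last round.
Round 4 (the licensee proposes): the licensor gets 3 if talks fail, so the licensee offers 3 and keeps 27.
Round 3 (the licensor proposes): the licensee can get 27 next round, worth 0.8 × 27 = 21.6 now; the licensor offers that and keeps 8.4.
Round 2 (the licensee proposes): the licensor can get 8.4 next round, worth 0.8 × 8.4 = 6.72 now, so the licensee offers 6.72, keeping 23.28.
Round 1 (the licensor proposes): the licensee can get 23.28 next round, worth 0.8 × 23.28 = 18.624 now; the licensor offers that and keeps 11.376.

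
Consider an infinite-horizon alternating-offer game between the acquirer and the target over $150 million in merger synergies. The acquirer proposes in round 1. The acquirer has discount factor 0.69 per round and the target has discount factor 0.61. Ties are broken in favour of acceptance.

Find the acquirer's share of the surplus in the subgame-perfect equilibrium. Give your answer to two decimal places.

Let x be the acquirer's share when the acquirer proposes and y be the target's share when the target proposes.
The target accepts iff offered ≥ 0.61·y, so x = 150 − 0.61y. Symmetrically y = 150 − 0.69x.
Substituting: x = 150 − 0.61(150 − 0.69x), giving x(1 − 0.69·0.61) = 150(1 − 0.61).
So x = 150 × 0.39 / 0.5791 ≈ 101.0188, and the target receives 150 − x ≈ 48.9812.

101.02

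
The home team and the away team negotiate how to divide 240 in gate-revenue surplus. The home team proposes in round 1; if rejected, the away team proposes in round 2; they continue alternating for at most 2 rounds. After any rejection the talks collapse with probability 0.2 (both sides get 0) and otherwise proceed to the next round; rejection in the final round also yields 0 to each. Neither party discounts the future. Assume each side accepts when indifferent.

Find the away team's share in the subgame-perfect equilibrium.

192

Round 2 (the away team proposes): rejection yields 0 for the home team; the away team offers 0 and keeps 240.
Round 1 (the home team proposes): rejecting gives the away team an expected 0.8 × 240 = 192, so the home team offers 192, keeping 48.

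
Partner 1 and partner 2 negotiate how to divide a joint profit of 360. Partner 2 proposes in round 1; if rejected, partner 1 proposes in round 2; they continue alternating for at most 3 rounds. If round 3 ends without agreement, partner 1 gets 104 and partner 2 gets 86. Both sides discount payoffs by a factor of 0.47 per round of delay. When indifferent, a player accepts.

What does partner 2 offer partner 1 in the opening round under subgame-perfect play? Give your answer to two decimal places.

Round 3 (partner 2 proposes): partner 1 gets 104 if talks fail, so partner 2 offers 104 and keeps 256.
Round 2 (partner 1 proposes): partner 2 can get 256 next round, worth 0.47 × 256 = 120.32 now; partner 1 offers that and keeps 239.68.
Round 1 (partner 2 proposes): partner 1 can get 239.68 next round, worth 0.47 × 239.68 = 112.6496 now; partner 2 offers that and keeps 247.3504.

112.65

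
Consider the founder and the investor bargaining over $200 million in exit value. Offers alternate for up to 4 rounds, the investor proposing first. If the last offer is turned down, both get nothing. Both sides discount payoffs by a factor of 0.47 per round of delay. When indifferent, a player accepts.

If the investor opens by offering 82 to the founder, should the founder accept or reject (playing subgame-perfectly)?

Round 4 (the founder proposes): the investor will accept anything ≥ 0, so the founder offers 0 and keeps 200.
Round 3 (the investor proposes): the founder can get 200 next round, worth 0.47 × 200 = 94 now; the investor offers that and keeps 106.
Round 2 (the founder proposes): the investor can get 106 next round, worth 0.47 × 106 = 49.82 now, so the founder offers 49.82, keeping 150.18.
So by rejecting in round 1, the founder gets 150.18 next round, worth 0.47 × 150.18 = 70.5846 now.
Offer 82 ≥ 70.5846, so the founder accepts.

Accept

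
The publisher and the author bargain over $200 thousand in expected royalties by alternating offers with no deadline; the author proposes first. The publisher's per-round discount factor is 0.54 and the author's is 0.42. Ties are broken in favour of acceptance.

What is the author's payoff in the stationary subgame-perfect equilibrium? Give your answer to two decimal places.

118.99

In a stationary SPE each proposer offers the other exactly their discounted continuation value.
If the author keeps x when proposing and the publisher keeps y when proposing, then x = 200 − 0.54y and y = 200 − 0.42x.
Solving: x = 200(1 − 0.54) / (1 − 0.42·0.54) = 92 / 0.7732 ≈ 118.9860.
The publisher gets 200 − 118.9860 ≈ 81.0140.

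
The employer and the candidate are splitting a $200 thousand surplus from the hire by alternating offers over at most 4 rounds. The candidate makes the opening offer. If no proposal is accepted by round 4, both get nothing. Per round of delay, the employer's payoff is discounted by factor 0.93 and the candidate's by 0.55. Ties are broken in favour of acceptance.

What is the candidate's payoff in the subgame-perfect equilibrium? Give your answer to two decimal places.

21.16

Round 4 (the employer proposes): the candidate will accept anything ≥ 0, so the employer offers 0 and keeps 200.
Round 3 (the candidate proposes): the employer can get 200 next round, worth 0.93 × 200 = 186 now, so the candidate offers 186, keeping 14.
Round 2 (the employer proposes): the candidate can get 14 next round, worth 0.55 × 14 = 7.7 now, so the employer offers 7.7, keeping 192.3.
Round 1 (the candidate proposes): the employer can get 192.3 next round, worth 0.93 × 192.3 = 178.839 now. The candidate offers 178.839 and keeps 200 − 178.839 = 21.161.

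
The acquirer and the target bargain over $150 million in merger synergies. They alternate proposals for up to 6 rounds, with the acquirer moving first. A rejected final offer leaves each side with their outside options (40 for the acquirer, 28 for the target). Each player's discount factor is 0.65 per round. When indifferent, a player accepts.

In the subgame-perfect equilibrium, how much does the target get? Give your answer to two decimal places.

Round 6 (the target proposes): the acquirer gets 40 if talks fail, so the target offers 40 and keeps 110.
Round 5 (the acquirer proposes): the target can get 110 next round, worth 0.65 × 110 = 71.5 now; the acquirer offers that and keeps 78.5.
Round 4 (the target proposes): the acquirer can get 78.5 next round, worth 0.65 × 78.5 = 51.025 now. The target offers 51.025 and keeps 150 − 51.025 = 98.975.
Round 3 (the acquirer proposes): the target can get 98.975 next round, worth 0.65 × 98.975 = 64.33375 now. The acquirer offers 64.33375 and keeps 150 − 64.33375 = 85.66625.
Round 2 (the target proposes): the acquirer can get 85.66625 next round, worth 0.65 × 85.66625 = 55.6830625 now, so the target offers 55.6830625, keeping 94.3169375.
Round 1 (the acquirer proposes): the target can get 94.3169375 next round, worth 0.65 × 94.3169375 = 61.306009375 now, so the acquirer offers 61.306009375, keeping 88.693990625.

61.31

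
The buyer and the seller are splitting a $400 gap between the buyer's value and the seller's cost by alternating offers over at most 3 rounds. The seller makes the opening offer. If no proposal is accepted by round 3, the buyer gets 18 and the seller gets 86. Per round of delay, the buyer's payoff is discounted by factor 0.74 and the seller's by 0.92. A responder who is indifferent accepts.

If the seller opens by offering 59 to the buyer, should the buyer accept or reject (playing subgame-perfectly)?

Accept

Work out the buyer's continuation value if the offer is rejected.
Round 3 (the seller proposes): the buyer gets 18 if talks fail, so the seller offers 18 and keeps 382.
Round 2 (the buyer proposes): the seller can get 382 next round, worth 0.92 × 382 = 351.44 now, so the buyer offers 351.44, keeping 48.56.
So by rejecting in round 1, the buyer gets 48.56 next round, worth 0.74 × 48.56 = 35.9344 now.
Offer 59 ≥ 35.9344, so the buyer accepts.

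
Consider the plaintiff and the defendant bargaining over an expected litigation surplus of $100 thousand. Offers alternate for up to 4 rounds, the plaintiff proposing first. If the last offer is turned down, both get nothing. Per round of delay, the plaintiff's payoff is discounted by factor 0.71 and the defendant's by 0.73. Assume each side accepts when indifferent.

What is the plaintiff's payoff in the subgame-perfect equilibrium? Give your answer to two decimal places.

Solve by backward induction from round 4.
Round 4 (the defendant proposes): the plaintiff will accept anything ≥ 0, so the defendant offers 0 and keeps 100.
Round 3 (the plaintiff proposes): the defendant can get 100 next round, worth 0.73 × 100 = 73 now; the plaintiff offers that and keeps 27.
Round 2 (the defendant proposes): the plaintiff can get 27 next round, worth 0.71 × 27 = 19.17 now, so the defendant offers 19.17, keeping 80.83.
Round 1 (the plaintiff proposes): the defendant can get 80.83 next round, worth 0.73 × 80.83 = 59.0059 now; the plaintiff offers that and keeps 40.9941.

40.99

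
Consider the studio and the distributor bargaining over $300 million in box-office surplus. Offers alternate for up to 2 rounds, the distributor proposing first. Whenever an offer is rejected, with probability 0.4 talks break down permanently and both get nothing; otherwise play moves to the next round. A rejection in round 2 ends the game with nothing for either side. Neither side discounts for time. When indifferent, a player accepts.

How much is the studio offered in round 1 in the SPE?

By backward induction:
Round 2 (the studio proposes): rejection yields 0 for the distributor; the studio offers 0 and keeps 300.
Round 1 (the distributor proposes): rejecting gives the studio an expected 0.6 × 300 = 180; the distributor offers that and keeps 120.

180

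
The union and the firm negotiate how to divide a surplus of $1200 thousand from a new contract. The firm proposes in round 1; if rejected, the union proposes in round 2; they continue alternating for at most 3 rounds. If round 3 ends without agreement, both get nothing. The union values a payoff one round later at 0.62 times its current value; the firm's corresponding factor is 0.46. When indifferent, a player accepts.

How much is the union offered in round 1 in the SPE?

Round 3 (the firm proposes): rejection yields 0 for the union; the firm offers 0 and keeps 1200.
Round 2 (the union proposes): the firm can get 1200 next round, worth 0.46 × 1200 = 552 now. The union offers 552 and keeps 1200 − 552 = 648.
Round 1 (the firm proposes): the union can get 648 next round, worth 0.62 × 648 = 401.76 now, so the firm offers 401.76, keeping 798.24.

401.76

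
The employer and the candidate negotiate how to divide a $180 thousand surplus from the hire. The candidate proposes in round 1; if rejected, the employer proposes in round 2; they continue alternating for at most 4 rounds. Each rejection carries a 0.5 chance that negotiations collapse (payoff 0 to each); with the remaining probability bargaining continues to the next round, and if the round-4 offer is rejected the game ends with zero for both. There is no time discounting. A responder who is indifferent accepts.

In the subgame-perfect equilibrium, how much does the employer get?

67.5

Round 4 (the employer proposes): the candidate will accept anything ≥ 0, so the employer offers 0 and keeps 180.
Round 3 (the candidate proposes): rejecting gives the employer an expected 0.5 × 180 = 90, so the candidate offers 90, keeping 90.
Round 2 (the employer proposes): rejecting gives the candidate an expected 0.5 × 90 = 45. The employer offers 45 and keeps 180 − 45 = 135.
Round 1 (the candidate proposes): rejecting gives the employer an expected 0.5 × 135 = 67.5; the candidate offers that and keeps 112.5.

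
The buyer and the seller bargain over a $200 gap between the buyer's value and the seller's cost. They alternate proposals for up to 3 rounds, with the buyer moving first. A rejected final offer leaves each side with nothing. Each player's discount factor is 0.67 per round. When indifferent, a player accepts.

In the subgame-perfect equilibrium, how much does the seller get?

44.22

Solve by backward induction from round 3.
Round 3 (the buyer proposes): the seller will accept anything ≥ 0, so the buyer offers 0 and keeps 200.
Round 2 (the seller proposes): the buyer can get 200 next round, worth 0.67 × 200 = 134 now, so the seller offers 134, keeping 66.
Round 1 (the buyer proposes): the seller can get 66 next round, worth 0.67 × 66 = 44.22 now; the buyer offers that and keeps 155.78.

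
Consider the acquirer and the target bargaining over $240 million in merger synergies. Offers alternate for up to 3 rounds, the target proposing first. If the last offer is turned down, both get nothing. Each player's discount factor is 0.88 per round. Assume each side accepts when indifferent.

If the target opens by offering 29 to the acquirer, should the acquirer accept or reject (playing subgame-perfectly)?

Work out the acquirer's continuation value if the offer is rejected.
Round 3 (the target proposes): the acquirer will accept anything ≥ 0, so the target offers 0 and keeps 240.
Round 2 (the acquirer proposes): the target can get 240 next round, worth 0.88 × 240 = 211.2 now. The acquirer offers 211.2 and keeps 240 − 211.2 = 28.8.
So by rejecting in round 1, the acquirer gets 28.8 next round, worth 0.88 × 28.8 = 25.344 now.
Offer 29 ≥ 25.344, so the acquirer accepts.

Accept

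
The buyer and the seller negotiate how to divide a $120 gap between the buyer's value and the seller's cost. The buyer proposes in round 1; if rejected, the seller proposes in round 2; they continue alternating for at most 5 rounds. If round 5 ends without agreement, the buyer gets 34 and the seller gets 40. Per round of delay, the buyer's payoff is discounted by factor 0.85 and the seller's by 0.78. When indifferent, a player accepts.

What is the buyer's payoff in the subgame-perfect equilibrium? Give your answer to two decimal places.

Round 5 (the buyer proposes): the seller gets 40 if talks fail, so the buyer offers 40 and keeps 80.
Round 4 (the seller proposes): the buyer can get 80 next round, worth 0.85 × 80 = 68 now; the seller offers that and keeps 52.
Round 3 (the buyer proposes): the seller can get 52 next round, worth 0.78 × 52 = 40.56 now. The buyer offers 40.56 and keeps 120 − 40.56 = 79.44.
Round 2 (the seller proposes): the buyer can get 79.44 next round, worth 0.85 × 79.44 = 67.524 now. The seller offers 67.524 and keeps 120 − 67.524 = 52.476.
Round 1 (the buyer proposes): the seller can get 52.476 next round, worth 0.78 × 52.476 = 40.93128 now. The buyer offers 40.93128 and keeps 120 − 40.93128 = 79.06872.

79.07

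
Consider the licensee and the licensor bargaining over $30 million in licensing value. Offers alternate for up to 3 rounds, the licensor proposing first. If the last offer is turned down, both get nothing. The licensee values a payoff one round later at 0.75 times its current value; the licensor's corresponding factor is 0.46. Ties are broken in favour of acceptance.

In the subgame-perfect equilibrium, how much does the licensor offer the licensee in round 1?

Solve by backward induction from round 3.
Round 3 (the licensor proposes): rejection yields 0 for the licensee; the licensor offers 0 and keeps 30.
Round 2 (the licensee proposes): the licensor can get 30 next round, worth 0.46 × 30 = 13.8 now, so the licensee offers 13.8, keeping 16.2.
Round 1 (the licensor proposes): the licensee can get 16.2 next round, worth 0.75 × 16.2 = 12.15 now. The licensor offers 12.15 and keeps 30 − 12.15 = 17.85.

12.15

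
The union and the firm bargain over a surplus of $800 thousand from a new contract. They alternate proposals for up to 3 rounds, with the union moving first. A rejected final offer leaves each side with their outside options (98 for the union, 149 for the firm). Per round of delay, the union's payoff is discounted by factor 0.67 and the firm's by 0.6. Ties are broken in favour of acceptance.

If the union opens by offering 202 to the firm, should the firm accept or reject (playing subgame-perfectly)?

Reject

Work out the firm's continuation value if the offer is rejected.
Round 3 (the union proposes): the firm gets 149 if talks fail, so the union offers 149 and keeps 651.
Round 2 (the firm proposes): the union can get 651 next round, worth 0.67 × 651 = 436.17 now, so the firm offers 436.17, keeping 363.83.
So by rejecting in round 1, the firm gets 363.83 next round, worth 0.6 × 363.83 = 218.298 now.
Offer 202 < 218.298, so the firm rejects.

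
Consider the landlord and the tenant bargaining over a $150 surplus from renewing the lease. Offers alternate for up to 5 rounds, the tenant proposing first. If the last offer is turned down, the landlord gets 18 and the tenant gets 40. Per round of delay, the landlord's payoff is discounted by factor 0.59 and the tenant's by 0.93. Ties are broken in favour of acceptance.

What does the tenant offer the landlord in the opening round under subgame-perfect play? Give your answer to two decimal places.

Round 5 (the tenant proposes): the landlord gets 18 if talks fail, so the tenant offers 18 and keeps 132.
Round 4 (the landlord proposes): the tenant can get 132 next round, worth 0.93 × 132 = 122.76 now; the landlord offers that and keeps 27.24.
Round 3 (the tenant proposes): the landlord can get 27.24 next round, worth 0.59 × 27.24 = 16.0716 now, so the tenant offers 16.0716, keeping 133.9284.
Round 2 (the landlord proposes): the tenant can get 133.9284 next round, worth 0.93 × 133.9284 = 124.553412 now. The landlord offers 124.553412 and keeps 150 − 124.553412 = 25.446588.
Round 1 (the tenant proposes): the landlord can get 25.446588 next round, worth 0.59 × 25.446588 = 15.01348692 now, so the tenant offers 15.01348692, keeping 134.98651308.

15.01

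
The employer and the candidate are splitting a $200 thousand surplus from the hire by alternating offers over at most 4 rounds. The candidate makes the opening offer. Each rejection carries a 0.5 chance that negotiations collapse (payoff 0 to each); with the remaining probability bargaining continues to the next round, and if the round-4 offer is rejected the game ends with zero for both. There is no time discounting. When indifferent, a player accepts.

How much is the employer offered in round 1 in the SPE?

75

Round 4 (the employer proposes): the candidate will accept anything ≥ 0, so the employer offers 0 and keeps 200.
Round 3 (the candidate proposes): rejecting gives the employer an expected 0.5 × 200 = 100, so the candidate offers 100, keeping 100.
Round 2 (the employer proposes): rejecting gives the candidate an expected 0.5 × 100 = 50; the employer offers that and keeps 150.
Round 1 (the candidate proposes): rejecting gives the employer an expected 0.5 × 150 = 75; the candidate offers that and keeps 125.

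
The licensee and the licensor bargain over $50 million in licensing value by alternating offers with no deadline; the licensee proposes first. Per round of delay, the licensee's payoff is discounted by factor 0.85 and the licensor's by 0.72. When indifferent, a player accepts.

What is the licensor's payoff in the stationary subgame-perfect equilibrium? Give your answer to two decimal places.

13.92

When the licensee proposes, the licensor accepts any offer worth at least 0.72 times what the licensor would get by proposing next round; and vice versa.
This gives x = 50 − 0.72y and y = 50 − 0.85x, where x and y are each side's share when it proposes.
Hence (1 − 0.72·0.85)x = 50(1 − 0.72), i.e. 0.388·x = 14.
x ≈ 36.0825; the licensor's share is 50 − x ≈ 13.9175.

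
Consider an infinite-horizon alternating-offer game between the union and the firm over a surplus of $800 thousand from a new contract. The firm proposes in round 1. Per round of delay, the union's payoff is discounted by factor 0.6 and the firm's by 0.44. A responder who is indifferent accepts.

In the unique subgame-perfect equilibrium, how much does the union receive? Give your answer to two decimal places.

365.22

When the firm proposes, the union accepts any offer worth at least 0.6 times what the union would get by proposing next round; and vice versa.
This gives x = 800 − 0.6y and y = 800 − 0.44x, where x and y are each side's share when it proposes.
Hence (1 − 0.6·0.44)x = 800(1 − 0.6), i.e. 0.736·x = 320.
x ≈ 434.7826; the union's share is 800 − x ≈ 365.2174.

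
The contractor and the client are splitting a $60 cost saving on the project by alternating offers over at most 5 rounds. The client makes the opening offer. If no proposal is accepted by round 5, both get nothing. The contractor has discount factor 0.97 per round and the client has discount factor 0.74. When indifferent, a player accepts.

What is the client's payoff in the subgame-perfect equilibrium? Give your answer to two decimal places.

Round 5 (the client proposes): the contractor will accept anything ≥ 0, so the client offers 0 and keeps 60.
Round 4 (the contractor proposes): the client can get 60 next round, worth 0.74 × 60 = 44.4 now, so the contractor offers 44.4, keeping 15.6.
Round 3 (the client proposes): the contractor can get 15.6 next round, worth 0.97 × 15.6 = 15.132 now. The client offers 15.132 and keeps 60 − 15.132 = 44.868.
Round 2 (the contractor proposes): the client can get 44.868 next round, worth 0.74 × 44.868 = 33.20232 now, so the contractor offers 33.20232, keeping 26.79768.
Round 1 (the client proposes): the contractor can get 26.79768 next round, worth 0.97 × 26.79768 = 25.9937496 now; the client offers that and keeps 34.0062504.

34.01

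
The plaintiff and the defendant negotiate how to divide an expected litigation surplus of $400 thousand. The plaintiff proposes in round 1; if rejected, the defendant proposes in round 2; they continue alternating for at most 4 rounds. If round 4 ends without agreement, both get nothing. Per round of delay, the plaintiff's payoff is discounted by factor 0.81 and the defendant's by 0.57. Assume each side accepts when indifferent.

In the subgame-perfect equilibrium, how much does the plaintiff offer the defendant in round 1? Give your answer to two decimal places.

148.59

Solve by backward induction from round 4.
Round 4 (the defendant proposes): the plaintiff will accept anything ≥ 0, so the defendant offers 0 and keeps 400.
Round 3 (the plaintiff proposes): the defendant can get 400 next round, worth 0.57 × 400 = 228 now. The plaintiff offers 228 and keeps 400 − 228 = 172.
Round 2 (the defendant proposes): the plaintiff can get 172 next round, worth 0.81 × 172 = 139.32 now. The defendant offers 139.32 and keeps 400 − 139.32 = 260.68.
Round 1 (the plaintiff proposes): the defendant can get 260.68 next round, worth 0.57 × 260.68 = 148.5876 now; the plaintiff offers that and keeps 251.4124.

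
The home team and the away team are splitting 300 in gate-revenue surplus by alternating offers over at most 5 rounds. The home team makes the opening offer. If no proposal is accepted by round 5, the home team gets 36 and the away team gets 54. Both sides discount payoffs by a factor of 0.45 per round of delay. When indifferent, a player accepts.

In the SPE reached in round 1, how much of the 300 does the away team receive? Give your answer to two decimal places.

Round 5 (the home team proposes): the away team gets 54 if talks fail, so the home team offers 54 and keeps 246.
Round 4 (the away team proposes): the home team can get 246 next round, worth 0.45 × 246 = 110.7 now. The away team offers 110.7 and keeps 300 − 110.7 = 189.3.
Round 3 (the home team proposes): the away team can get 189.3 next round, worth 0.45 × 189.3 = 85.185 now; the home team offers that and keeps 214.815.
Round 2 (the away team proposes): the home team can get 214.815 next round, worth 0.45 × 214.815 = 96.66675 now; the away team offers that and keeps 203.33325.
Round 1 (the home team proposes): the away team can get 203.33325 next round, worth 0.45 × 203.33325 = 91.4999625 now; the home team offers that and keeps 208.5000375.

91.50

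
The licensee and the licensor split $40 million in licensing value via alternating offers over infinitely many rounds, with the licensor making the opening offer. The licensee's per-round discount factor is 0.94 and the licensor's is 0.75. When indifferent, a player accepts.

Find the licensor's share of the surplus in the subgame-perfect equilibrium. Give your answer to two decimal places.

8.14

In a stationary SPE each proposer offers the other exactly their discounted continuation value.
If the licensor keeps x when proposing and the licensee keeps y when proposing, then x = 40 − 0.94y and y = 40 − 0.75x.
Solving: x = 40(1 − 0.94) / (1 − 0.75·0.94) = 2.4 / 0.295 ≈ 8.1356.
The licensee gets 40 − 8.1356 ≈ 31.8644.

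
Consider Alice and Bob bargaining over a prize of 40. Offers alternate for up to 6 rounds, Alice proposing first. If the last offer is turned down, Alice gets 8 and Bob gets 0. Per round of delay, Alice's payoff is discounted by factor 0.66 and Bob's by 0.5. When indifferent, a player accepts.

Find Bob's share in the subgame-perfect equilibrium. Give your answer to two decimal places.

Work backward from the last round.
Round 6 (Bob proposes): Alice gets 8 if talks fail, so Bob offers 8 and keeps 32.
Round 5 (Alice proposes): Bob can get 32 next round, worth 0.5 × 32 = 16 now. Alice offers 16 and keeps 40 − 16 = 24.
Round 4 (Bob proposes): Alice can get 24 next round, worth 0.66 × 24 = 15.84 now, so Bob offers 15.84, keeping 24.16.
Round 3 (Alice proposes): Bob can get 24.16 next round, worth 0.5 × 24.16 = 12.08 now. Alice offers 12.08 and keeps 40 − 12.08 = 27.92.
Round 2 (Bob proposes): Alice can get 27.92 next round, worth 0.66 × 27.92 = 18.4272 now, so Bob offers 18.4272, keeping 21.5728.
Round 1 (Alice proposes): Bob can get 21.5728 next round, worth 0.5 × 21.5728 = 10.7864 now. Alice offers 10.7864 and keeps 40 − 10.7864 = 29.2136.

10.79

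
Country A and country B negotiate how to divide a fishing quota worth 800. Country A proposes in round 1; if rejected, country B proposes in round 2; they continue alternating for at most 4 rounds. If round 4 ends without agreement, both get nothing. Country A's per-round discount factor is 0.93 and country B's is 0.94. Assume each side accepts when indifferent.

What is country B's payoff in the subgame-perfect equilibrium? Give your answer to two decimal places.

Solve by backward induction from round 4.
Round 4 (country B proposes): rejection yields 0 for country A; country B offers 0 and keeps 800.
Round 3 (country A proposes): country B can get 800 next round, worth 0.94 × 800 = 752 now; country A offers that and keeps 48.
Round 2 (country B proposes): country A can get 48 next round, worth 0.93 × 48 = 44.64 now, so country B offers 44.64, keeping 755.36.
Round 1 (country A proposes): country B can get 755.36 next round, worth 0.94 × 755.36 = 710.0384 now. Country A offers 710.0384 and keeps 800 − 710.0384 = 89.9616.

710.04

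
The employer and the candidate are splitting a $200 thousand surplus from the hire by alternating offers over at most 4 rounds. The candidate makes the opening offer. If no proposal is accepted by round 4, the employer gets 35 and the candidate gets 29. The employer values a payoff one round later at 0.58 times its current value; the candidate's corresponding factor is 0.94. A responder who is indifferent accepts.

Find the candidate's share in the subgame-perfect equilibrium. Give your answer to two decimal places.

138.97

Round 4 (the employer proposes): the candidate gets 29 if talks fail, so the employer offers 29 and keeps 171.
Round 3 (the candidate proposes): the employer can get 171 next round, worth 0.58 × 171 = 99.18 now; the candidate offers that and keeps 100.82.
Round 2 (the employer proposes): the candidate can get 100.82 next round, worth 0.94 × 100.82 = 94.7708 now; the employer offers that and keeps 105.2292.
Round 1 (the candidate proposes): the employer can get 105.2292 next round, worth 0.58 × 105.2292 = 61.032936 now; the candidate offers that and keeps 138.967064.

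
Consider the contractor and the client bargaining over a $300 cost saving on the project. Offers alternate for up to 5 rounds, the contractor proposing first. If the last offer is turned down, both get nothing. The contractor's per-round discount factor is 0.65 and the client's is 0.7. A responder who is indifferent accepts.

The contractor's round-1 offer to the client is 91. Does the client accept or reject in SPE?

Reject

Round 5 (the contractor proposes): rejection yields 0 for the client; the contractor offers 0 and keeps 300.
Round 4 (the client proposes): the contractor can get 300 next round, worth 0.65 × 300 = 195 now, so the client offers 195, keeping 105.
Round 3 (the contractor proposes): the client can get 105 next round, worth 0.7 × 105 = 73.5 now, so the contractor offers 73.5, keeping 226.5.
Round 2 (the client proposes): the contractor can get 226.5 next round, worth 0.65 × 226.5 = 147.225 now. The client offers 147.225 and keeps 300 − 147.225 = 152.775.
So by rejecting in round 1, the client gets 152.775 next round, worth 0.7 × 152.775 = 106.9425 now.
Offer 91 < 106.9425, so the client rejects.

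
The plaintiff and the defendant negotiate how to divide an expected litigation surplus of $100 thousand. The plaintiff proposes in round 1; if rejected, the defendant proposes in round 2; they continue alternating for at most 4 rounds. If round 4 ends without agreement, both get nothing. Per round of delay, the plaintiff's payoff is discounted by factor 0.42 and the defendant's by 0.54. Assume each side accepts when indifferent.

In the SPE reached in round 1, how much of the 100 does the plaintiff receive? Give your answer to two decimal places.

Round 4 (the defendant proposes): rejection yields 0 for the plaintiff; the defendant offers 0 and keeps 100.
Round 3 (the plaintiff proposes): the defendant can get 100 next round, worth 0.54 × 100 = 54 now; the plaintiff offers that and keeps 46.
Round 2 (the defendant proposes): the plaintiff can get 46 next round, worth 0.42 × 46 = 19.32 now; the defendant offers that and keeps 80.68.
Round 1 (the plaintiff proposes): the defendant can get 80.68 next round, worth 0.54 × 80.68 = 43.5672 now; the plaintiff offers that and keeps 56.4328.

56.43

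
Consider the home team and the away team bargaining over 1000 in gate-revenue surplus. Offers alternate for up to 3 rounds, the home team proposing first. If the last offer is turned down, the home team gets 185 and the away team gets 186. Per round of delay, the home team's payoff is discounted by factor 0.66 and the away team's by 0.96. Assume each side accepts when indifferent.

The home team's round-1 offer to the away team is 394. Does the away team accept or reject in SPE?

Reject

Work out the away team's continuation value if the offer is rejected.
Round 3 (the home team proposes): the away team gets 186 if talks fail, so the home team offers 186 and keeps 814.
Round 2 (the away team proposes): the home team can get 814 next round, worth 0.66 × 814 = 537.24 now. The away team offers 537.24 and keeps 1000 − 537.24 = 462.76.
So by rejecting in round 1, the away team gets 462.76 next round, worth 0.96 × 462.76 = 444.2496 now.
Offer 394 < 444.2496, so the away team rejects.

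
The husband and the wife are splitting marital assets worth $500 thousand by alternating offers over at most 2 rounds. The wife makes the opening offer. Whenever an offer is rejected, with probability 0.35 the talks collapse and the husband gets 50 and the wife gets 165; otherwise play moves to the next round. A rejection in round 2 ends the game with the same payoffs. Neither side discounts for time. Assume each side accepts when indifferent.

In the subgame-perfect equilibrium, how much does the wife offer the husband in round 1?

By backward induction:
Round 2 (the husband proposes): the wife gets 165 if talks fail, so the husband offers 165 and keeps 335.
Round 1 (the wife proposes): rejecting gives the husband an expected 0.65 × 335 + 0.35 × 50 = 235.25; the wife offers that and keeps 264.75.

235.25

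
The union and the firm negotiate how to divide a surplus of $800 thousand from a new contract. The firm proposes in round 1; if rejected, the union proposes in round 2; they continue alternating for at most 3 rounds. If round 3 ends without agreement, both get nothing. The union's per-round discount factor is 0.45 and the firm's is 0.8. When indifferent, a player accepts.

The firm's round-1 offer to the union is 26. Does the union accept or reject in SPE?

Reject

Work out the union's continuation value if the offer is rejected.
Round 3 (the firm proposes): rejection yields 0 for the union; the firm offers 0 and keeps 800.
Round 2 (the union proposes): the firm can get 800 next round, worth 0.8 × 800 = 640 now; the union offers that and keeps 160.
So by rejecting in round 1, the union gets 160 next round, worth 0.45 × 160 = 72 now.
Offer 26 < 72, so the union rejects.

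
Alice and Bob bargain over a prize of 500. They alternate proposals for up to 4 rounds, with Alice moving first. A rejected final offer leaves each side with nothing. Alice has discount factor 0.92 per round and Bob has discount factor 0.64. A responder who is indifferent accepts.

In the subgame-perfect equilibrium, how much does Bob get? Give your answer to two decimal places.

Round 4 (Bob proposes): rejection yields 0 for Alice; Bob offers 0 and keeps 500.
Round 3 (Alice proposes): Bob can get 500 next round, worth 0.64 × 500 = 320 now; Alice offers that and keeps 180.
Round 2 (Bob proposes): Alice can get 180 next round, worth 0.92 × 180 = 165.6 now, so Bob offers 165.6, keeping 334.4.
Round 1 (Alice proposes): Bob can get 334.4 next round, worth 0.64 × 334.4 = 214.016 now, so Alice offers 214.016, keeping 285.984.

214.02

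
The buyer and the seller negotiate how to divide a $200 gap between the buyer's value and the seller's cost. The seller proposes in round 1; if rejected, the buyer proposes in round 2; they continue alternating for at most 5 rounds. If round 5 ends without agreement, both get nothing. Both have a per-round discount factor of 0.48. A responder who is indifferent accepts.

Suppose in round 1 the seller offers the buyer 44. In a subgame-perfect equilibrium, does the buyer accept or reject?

Work out the buyer's continuation value if the offer is rejected.
Round 5 (the seller proposes): the buyer will accept anything ≥ 0, so the seller offers 0 and keeps 200.
Round 4 (the buyer proposes): the seller can get 200 next round, worth 0.48 × 200 = 96 now. The buyer offers 96 and keeps 200 − 96 = 104.
Round 3 (the seller proposes): the buyer can get 104 next round, worth 0.48 × 104 = 49.92 now; the seller offers that and keeps 150.08.
Round 2 (the buyer proposes): the seller can get 150.08 next round, worth 0.48 × 150.08 = 72.0384 now. The buyer offers 72.0384 and keeps 200 − 72.0384 = 127.9616.
So by rejecting in round 1, the buyer gets 127.9616 next round, worth 0.48 × 127.9616 = 61.421568 now.
Offer 44 < 61.421568, so the buyer rejects.

Reject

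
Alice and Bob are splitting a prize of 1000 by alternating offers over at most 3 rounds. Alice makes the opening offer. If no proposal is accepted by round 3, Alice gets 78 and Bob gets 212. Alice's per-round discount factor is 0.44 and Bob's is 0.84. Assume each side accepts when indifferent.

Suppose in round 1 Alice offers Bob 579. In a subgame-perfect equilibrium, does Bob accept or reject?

Accept

Round 3 (Alice proposes): Bob gets 212 if talks fail, so Alice offers 212 and keeps 788.
Round 2 (Bob proposes): Alice can get 788 next round, worth 0.44 × 788 = 346.72 now, so Bob offers 346.72, keeping 653.28.
So by rejecting in round 1, Bob gets 653.28 next round, worth 0.84 × 653.28 = 548.7552 now.
Offer 579 ≥ 548.7552, so Bob accepts.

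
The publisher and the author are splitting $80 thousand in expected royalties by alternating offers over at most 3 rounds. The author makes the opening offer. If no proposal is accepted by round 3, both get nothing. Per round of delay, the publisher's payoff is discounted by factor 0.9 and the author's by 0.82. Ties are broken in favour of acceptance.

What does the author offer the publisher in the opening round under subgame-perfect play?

12.96

Round 3 (the author proposes): the publisher will accept anything ≥ 0, so the author offers 0 and keeps 80.
Round 2 (the publisher proposes): the author can get 80 next round, worth 0.82 × 80 = 65.6 now, so the publisher offers 65.6, keeping 14.4.
Round 1 (the author proposes): the publisher can get 14.4 next round, worth 0.9 × 14.4 = 12.96 now. The author offers 12.96 and keeps 80 − 12.96 = 67.04.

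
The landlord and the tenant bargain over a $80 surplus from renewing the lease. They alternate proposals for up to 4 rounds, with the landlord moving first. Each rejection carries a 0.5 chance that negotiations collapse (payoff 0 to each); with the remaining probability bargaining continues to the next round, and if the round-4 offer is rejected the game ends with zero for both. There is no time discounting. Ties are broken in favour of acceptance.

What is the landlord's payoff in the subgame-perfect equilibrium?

50

Round 4 (the tenant proposes): the landlord will accept anything ≥ 0, so the tenant offers 0 and keeps 80.
Round 3 (the landlord proposes): rejecting gives the tenant an expected 0.5 × 80 = 40; the landlord offers that and keeps 40.
Round 2 (the tenant proposes): rejecting gives the landlord an expected 0.5 × 40 = 20. The tenant offers 20 and keeps 80 − 20 = 60.
Round 1 (the landlord proposes): rejecting gives the tenant an expected 0.5 × 60 = 30, so the landlord offers 30, keeping 50.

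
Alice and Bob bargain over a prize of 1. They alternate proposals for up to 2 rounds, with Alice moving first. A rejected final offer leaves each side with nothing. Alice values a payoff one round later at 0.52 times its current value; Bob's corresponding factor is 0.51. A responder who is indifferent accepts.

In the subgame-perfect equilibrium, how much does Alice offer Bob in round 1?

Round 2 (Bob proposes): rejection yields 0 for Alice; Bob offers 0 and keeps 1.
Round 1 (Alice proposes): Bob can get 1 next round, worth 0.51 × 1 = 0.51 now; Alice offers that and keeps 0.49.

0.51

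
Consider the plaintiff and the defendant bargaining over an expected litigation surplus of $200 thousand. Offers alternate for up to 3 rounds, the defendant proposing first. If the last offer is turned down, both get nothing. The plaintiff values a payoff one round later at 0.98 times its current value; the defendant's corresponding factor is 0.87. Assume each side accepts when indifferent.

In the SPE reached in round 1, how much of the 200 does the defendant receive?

Round 3 (the defendant proposes): the plaintiff will accept anything ≥ 0, so the defendant offers 0 and keeps 200.
Round 2 (the plaintiff proposes): the defendant can get 200 next round, worth 0.87 × 200 = 174 now; the plaintiff offers that and keeps 26.
Round 1 (the defendant proposes): the plaintiff can get 26 next round, worth 0.98 × 26 = 25.48 now, so the defendant offers 25.48, keeping 174.52.

174.52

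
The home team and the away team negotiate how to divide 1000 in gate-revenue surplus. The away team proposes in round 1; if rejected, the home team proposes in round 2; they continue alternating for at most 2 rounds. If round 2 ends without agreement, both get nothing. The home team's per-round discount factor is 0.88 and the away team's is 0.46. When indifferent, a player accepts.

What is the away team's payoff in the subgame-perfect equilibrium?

Round 2 (the home team proposes): rejection yields 0 for the away team; the home team offers 0 and keeps 1000.
Round 1 (the away team proposes): the home team can get 1000 next round, worth 0.88 × 1000 = 880 now. The away team offers 880 and keeps 1000 − 880 = 120.

120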